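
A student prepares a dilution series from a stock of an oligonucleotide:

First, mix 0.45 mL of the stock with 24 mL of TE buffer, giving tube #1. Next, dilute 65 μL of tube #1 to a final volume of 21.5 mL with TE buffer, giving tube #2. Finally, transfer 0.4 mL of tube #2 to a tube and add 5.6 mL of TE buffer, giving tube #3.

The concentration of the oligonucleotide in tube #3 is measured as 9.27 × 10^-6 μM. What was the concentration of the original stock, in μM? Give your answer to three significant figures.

2.50 μM

Step 1: 0.45 mL + 24 mL = 24.45 mL total → factor 24.45/0.45 = 54.333
Step 2: 65 μL brought to 21.5 mL → factor 21500/65 = 330.77
Step 3: 0.4 mL + 5.6 mL = 6 mL total → factor 6/0.4 = 15
Overall dilution factor = 54.333 × 330.77 × 15 = 2.6958 × 10^5
Stock = 9.27 × 10^-6 μM × 2.6958 × 10^5 = 2.50 μM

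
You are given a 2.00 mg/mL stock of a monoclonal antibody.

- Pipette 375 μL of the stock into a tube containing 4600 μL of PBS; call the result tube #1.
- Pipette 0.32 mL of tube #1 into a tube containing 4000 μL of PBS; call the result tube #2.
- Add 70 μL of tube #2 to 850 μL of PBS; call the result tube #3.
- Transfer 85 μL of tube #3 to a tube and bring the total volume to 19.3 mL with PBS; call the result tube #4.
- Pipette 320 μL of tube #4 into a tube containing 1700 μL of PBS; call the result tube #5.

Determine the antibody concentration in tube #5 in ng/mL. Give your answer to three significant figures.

Step 1: 375 μL + 4600 μL = 4975 μL total → factor 4975/375 = 13.267
Step 2: 0.32 mL + 4000 μL = 4.32 mL total → factor 4.32/0.32 = 13.5
Step 3: 70 μL + 850 μL = 920 μL total → factor 920/70 = 13.143
Step 4: 85 μL brought to 19.3 mL → factor 19300/85 = 227.06
Step 5: 320 μL + 1700 μL = 2020 μL total → factor 2020/320 = 6.3125
Overall dilution factor = 13.267 × 13.5 × 13.143 × 227.06 × 6.3125 = 3.3738 × 10^6
Final = 2.00 mg/mL / 3.3738 × 10^6 = 5.928 × 10^-7 mg/mL = 0.593 ng/mL

0.593 ng/mL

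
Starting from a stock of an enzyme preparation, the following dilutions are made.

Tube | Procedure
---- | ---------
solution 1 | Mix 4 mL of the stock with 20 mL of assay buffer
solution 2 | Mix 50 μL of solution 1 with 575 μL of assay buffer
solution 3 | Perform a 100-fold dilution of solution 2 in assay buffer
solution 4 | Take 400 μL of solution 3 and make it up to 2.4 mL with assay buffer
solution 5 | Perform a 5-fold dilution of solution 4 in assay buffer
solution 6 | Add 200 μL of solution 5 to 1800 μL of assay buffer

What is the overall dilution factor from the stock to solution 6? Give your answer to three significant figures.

2.25 × 10^6

Step 1: 4 mL + 20 mL = 24 mL total → factor 24/4 = 6
Step 2: 50 μL + 575 μL = 625 μL total → factor 625/50 = 12.5
Step 3: 100-fold → factor 100
Step 4: 400 μL brought to 2.4 mL → factor 2400/400 = 6
Step 5: 5-fold → factor 5
Step 6: 200 μL + 1800 μL = 2000 μL total → factor 2000/200 = 10
Overall dilution factor = 6 × 12.5 × 100 × 6 × 5 × 10 = 2.25 × 10^6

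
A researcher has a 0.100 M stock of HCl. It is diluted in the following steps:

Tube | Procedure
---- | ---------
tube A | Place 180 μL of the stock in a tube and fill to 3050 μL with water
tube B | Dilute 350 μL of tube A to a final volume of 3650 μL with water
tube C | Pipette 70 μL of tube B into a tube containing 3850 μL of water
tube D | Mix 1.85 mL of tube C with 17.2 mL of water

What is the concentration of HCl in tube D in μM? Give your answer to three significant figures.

Step 1: 180 μL brought to 3050 μL → factor 3050/180 = 16.944
Step 2: 350 μL brought to 3650 μL → factor 3650/350 = 10.429
Step 3: 70 μL + 3850 μL = 3920 μL total → factor 3920/70 = 56
Step 4: 1.85 mL + 17.2 mL = 19.05 mL total → factor 19.05/1.85 = 10.297
Overall dilution factor = 16.944 × 10.429 × 56 × 10.297 = 1.019 × 10^5
Final = 0.100 M / 1.019 × 10^5 = 9.814 × 10^-7 M = 0.981 μM

0.981 μM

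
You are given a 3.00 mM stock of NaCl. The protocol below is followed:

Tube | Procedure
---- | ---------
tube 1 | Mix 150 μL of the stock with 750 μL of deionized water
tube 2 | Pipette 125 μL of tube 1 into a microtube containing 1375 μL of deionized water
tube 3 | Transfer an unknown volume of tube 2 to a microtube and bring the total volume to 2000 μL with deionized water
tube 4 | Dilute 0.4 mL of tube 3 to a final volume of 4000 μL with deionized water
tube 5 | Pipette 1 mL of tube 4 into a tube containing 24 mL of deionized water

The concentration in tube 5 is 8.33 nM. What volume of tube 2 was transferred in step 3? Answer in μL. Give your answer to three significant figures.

100 μL

Step 1: 150 μL + 750 μL = 900 μL total → factor 900/150 = 6
Step 2: 125 μL + 1375 μL = 1500 μL total → factor 1500/125 = 12
Step 3: v brought to 2000 μL → factor = 2000 μL/v
Step 4: 0.4 mL brought to 4000 μL → factor 4/0.4 = 10
Step 5: 1 mL + 24 mL = 25 mL total → factor 25/1 = 25
Product of known-step factors = 18000
Overall factor = 3.00 mM / (8.33 nM) = 3.6014 × 10^5
Step-3 factor = 3.6014 × 10^5 / 18000 = 20.008
v = 2000 μL / 20.008 = 100 μL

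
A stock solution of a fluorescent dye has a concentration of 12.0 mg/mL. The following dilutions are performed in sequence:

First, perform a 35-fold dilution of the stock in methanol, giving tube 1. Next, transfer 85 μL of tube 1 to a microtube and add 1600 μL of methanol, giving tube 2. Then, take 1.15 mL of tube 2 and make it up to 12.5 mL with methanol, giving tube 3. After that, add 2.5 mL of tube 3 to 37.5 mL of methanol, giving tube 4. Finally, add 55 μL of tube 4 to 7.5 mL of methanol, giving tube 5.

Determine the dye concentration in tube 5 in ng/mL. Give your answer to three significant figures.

Step 1: 35-fold → factor 35
Step 2: 85 μL + 1600 μL = 1685 μL total → factor 1685/85 = 19.824
Step 3: 1.15 mL brought to 12.5 mL → factor 12.5/1.15 = 10.87
Step 4: 2.5 mL + 37.5 mL = 40 mL total → factor 40/2.5 = 16
Step 5: 55 μL + 7.5 mL = 7555 μL total → factor 7555/55 = 137.36
Overall dilution factor = 35 × 19.824 × 10.87 × 16 × 137.36 = 1.6575 × 10^7
Final = 12.0 mg/mL / 1.6575 × 10^7 = 7.240 × 10^-7 mg/mL = 0.724 ng/mL

0.724 ng/mL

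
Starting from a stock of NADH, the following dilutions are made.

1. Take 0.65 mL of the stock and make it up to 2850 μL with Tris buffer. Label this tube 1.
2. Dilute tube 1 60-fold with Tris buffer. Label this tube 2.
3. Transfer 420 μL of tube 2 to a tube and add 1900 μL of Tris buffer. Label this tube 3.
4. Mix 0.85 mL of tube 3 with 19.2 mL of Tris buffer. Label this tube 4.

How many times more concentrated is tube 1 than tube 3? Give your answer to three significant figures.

Step 1: 0.65 mL brought to 2850 μL → factor 2.85/0.65 = 4.3846
Step 2: 60-fold → factor 60
Step 3: 420 μL + 1900 μL = 2320 μL total → factor 2320/420 = 5.5238
Dilution factor to tube 1 = 4.3846; to tube 3 = 1453.2
[tube 1]/[tube 3] = (factor to tube 3)/(factor to tube 1) = 1453.2/4.3846 = 331

331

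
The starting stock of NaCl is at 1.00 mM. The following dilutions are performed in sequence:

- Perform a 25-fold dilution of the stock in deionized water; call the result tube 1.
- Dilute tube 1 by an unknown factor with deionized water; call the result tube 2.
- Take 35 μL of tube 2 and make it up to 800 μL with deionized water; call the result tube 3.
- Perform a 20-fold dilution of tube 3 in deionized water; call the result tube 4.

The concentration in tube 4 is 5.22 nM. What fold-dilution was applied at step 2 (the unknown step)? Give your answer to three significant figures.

16.8-fold

Step 1: 25-fold → factor 25
Step 2: unknown factor x
Step 3: 35 μL brought to 800 μL → factor 800/35 = 22.857
Step 4: 20-fold → factor 20
Product of known-step factors = 11429
Overall factor = 1.00 mM / (5.22 nM) = 1.9157 × 10^5
x = 1.9157 × 10^5 / 11429 = 16.8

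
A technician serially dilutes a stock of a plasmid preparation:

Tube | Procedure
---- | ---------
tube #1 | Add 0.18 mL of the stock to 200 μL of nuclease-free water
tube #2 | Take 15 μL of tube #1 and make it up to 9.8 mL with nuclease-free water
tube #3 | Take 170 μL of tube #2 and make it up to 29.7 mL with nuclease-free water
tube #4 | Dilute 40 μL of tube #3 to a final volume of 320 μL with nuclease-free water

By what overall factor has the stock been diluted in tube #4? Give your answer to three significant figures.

Step 1: 0.18 mL + 200 μL = 0.38 mL total → factor 0.38/0.18 = 2.1111
Step 2: 15 μL brought to 9.8 mL → factor 9800/15 = 653.33
Step 3: 170 μL brought to 29.7 mL → factor 29700/170 = 174.71
Step 4: 40 μL brought to 320 μL → factor 320/40 = 8
Overall dilution factor = 2.1111 × 653.33 × 174.71 × 8 = 1.9277 × 10^6

1.93 × 10^6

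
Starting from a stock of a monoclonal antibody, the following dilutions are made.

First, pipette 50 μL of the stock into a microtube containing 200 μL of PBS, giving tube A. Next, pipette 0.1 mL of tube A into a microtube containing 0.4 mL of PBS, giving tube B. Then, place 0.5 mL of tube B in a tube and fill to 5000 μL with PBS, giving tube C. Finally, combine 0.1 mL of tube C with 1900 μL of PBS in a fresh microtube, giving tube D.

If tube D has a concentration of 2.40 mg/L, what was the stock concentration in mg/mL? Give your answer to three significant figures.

Step 1: 50 μL + 200 μL = 250 μL total → factor 250/50 = 5
Step 2: 0.1 mL + 0.4 mL = 0.5 mL total → factor 0.5/0.1 = 5
Step 3: 0.5 mL brought to 5000 μL → factor 5/0.5 = 10
Step 4: 0.1 mL + 1900 μL = 2 mL total → factor 2/0.1 = 20
Overall dilution factor = 5 × 5 × 10 × 20 = 5000
Stock = 2.40 mg/L × 5000 = 1.200 × 10^4 mg/L = 12.0 mg/mL

12.0 mg/mL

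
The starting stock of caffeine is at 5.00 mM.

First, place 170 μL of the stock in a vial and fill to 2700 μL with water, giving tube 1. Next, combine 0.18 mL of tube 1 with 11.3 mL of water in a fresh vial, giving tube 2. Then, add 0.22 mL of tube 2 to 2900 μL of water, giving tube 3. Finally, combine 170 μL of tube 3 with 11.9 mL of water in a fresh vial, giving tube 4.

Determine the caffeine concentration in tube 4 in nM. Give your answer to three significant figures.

4.90 nM

Step 1: 170 μL brought to 2700 μL → factor 2700/170 = 15.882
Step 2: 0.18 mL + 11.3 mL = 11.48 mL total → factor 11.48/0.18 = 63.778
Step 3: 0.22 mL + 2900 μL = 3.12 mL total → factor 3.12/0.22 = 14.182
Step 4: 170 μL + 11.9 mL = 12070 μL total → factor 12070/170 = 71
Overall dilution factor = 15.882 × 63.778 × 14.182 × 71 = 1.0199 × 10^6
Final = 5.00 mM / 1.0199 × 10^6 = 4.902 × 10^-6 mM = 4.90 nM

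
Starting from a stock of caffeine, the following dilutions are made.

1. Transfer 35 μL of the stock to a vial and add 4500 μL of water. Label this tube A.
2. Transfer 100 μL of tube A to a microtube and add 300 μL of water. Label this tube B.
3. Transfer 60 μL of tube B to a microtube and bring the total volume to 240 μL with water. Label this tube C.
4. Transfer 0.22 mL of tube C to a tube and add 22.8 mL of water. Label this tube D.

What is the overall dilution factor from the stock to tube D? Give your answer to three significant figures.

Step 1: 35 μL + 4500 μL = 4535 μL total → factor 4535/35 = 129.57
Step 2: 100 μL + 300 μL = 400 μL total → factor 400/100 = 4
Step 3: 60 μL brought to 240 μL → factor 240/60 = 4
Step 4: 0.22 mL + 22.8 mL = 23.02 mL total → factor 23.02/0.22 = 104.64
Overall dilution factor = 129.57 × 4 × 4 × 104.64 = 2.1693 × 10^5

2.17 × 10^5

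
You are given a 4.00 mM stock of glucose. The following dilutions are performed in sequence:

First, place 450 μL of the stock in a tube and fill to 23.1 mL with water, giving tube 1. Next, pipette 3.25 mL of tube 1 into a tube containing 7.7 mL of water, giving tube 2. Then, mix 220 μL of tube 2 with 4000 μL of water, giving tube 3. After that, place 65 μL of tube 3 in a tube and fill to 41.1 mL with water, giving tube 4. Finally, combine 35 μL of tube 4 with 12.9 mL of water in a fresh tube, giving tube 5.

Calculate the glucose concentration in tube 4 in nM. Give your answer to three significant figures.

Step 1: 450 μL brought to 23.1 mL → factor 23100/450 = 51.333
Step 2: 3.25 mL + 7.7 mL = 10.95 mL total → factor 10.95/3.25 = 3.3692
Step 3: 220 μL + 4000 μL = 4220 μL total → factor 4220/220 = 19.182
Step 4: 65 μL brought to 41.1 mL → factor 41100/65 = 632.31
Dilution factor through tube 4 = 51.333 × 3.3692 × 19.182 × 632.31 = 2.0977 × 10^6
[tube 4] = 4.00 mM / 2.0977 × 10^6 = 1.907 × 10^-6 mM = 1.91 nM

1.91 nM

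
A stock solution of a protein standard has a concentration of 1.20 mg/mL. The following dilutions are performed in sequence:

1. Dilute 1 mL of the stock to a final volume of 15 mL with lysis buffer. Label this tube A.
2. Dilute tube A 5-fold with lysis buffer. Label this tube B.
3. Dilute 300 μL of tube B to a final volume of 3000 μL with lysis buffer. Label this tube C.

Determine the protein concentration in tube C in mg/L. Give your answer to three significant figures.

1.60 mg/L

Step 1: 1 mL brought to 15 mL → factor 15/1 = 15
Step 2: 5-fold → factor 5
Step 3: 300 μL brought to 3000 μL → factor 3000/300 = 10
Overall dilution factor = 15 × 5 × 10 = 750
Final = 1.20 mg/mL / 750 = 0.001600 mg/mL = 1.60 mg/L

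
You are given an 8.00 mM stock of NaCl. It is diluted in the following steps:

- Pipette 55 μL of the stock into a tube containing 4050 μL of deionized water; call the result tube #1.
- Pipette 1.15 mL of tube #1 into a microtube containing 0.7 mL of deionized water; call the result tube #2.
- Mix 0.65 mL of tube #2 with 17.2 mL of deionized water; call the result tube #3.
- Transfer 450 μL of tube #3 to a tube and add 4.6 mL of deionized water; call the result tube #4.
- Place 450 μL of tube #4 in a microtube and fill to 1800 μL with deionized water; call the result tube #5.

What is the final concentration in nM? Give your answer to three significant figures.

Step 1: 55 μL + 4050 μL = 4105 μL total → factor 4105/55 = 74.636
Step 2: 1.15 mL + 0.7 mL = 1.85 mL total → factor 1.85/1.15 = 1.6087
Step 3: 0.65 mL + 17.2 mL = 17.85 mL total → factor 17.85/0.65 = 27.462
Step 4: 450 μL + 4.6 mL = 5050 μL total → factor 5050/450 = 11.222
Step 5: 450 μL brought to 1800 μL → factor 1800/450 = 4
Overall dilution factor = 74.636 × 1.6087 × 27.462 × 11.222 × 4 = 1.4801 × 10^5
Final = 8.00 mM / 1.4801 × 10^5 = 5.405 × 10^-5 mM = 54.1 nM

54.1 nM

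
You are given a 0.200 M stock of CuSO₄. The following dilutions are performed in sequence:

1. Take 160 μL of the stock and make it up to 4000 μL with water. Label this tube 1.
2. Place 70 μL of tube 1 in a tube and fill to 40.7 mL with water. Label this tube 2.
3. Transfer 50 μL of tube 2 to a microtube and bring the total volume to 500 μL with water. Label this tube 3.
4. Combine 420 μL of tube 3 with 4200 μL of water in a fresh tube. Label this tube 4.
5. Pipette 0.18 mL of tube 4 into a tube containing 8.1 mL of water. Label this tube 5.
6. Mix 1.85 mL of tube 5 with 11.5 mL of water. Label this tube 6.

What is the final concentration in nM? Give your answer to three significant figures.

Step 1: 160 μL brought to 4000 μL → factor 4000/160 = 25
Step 2: 70 μL brought to 40.7 mL → factor 40700/70 = 581.43
Step 3: 50 μL brought to 500 μL → factor 500/50 = 10
Step 4: 420 μL + 4200 μL = 4620 μL total → factor 4620/420 = 11
Step 5: 0.18 mL + 8.1 mL = 8.28 mL total → factor 8.28/0.18 = 46
Step 6: 1.85 mL + 11.5 mL = 13.35 mL total → factor 13.35/1.85 = 7.2162
Overall dilution factor = 25 × 581.43 × 10 × 11 × 46 × 7.2162 = 5.3076 × 10^8
Final = 0.200 M / 5.3076 × 10^8 = 3.768 × 10^-10 M = 0.377 nM

0.377 nM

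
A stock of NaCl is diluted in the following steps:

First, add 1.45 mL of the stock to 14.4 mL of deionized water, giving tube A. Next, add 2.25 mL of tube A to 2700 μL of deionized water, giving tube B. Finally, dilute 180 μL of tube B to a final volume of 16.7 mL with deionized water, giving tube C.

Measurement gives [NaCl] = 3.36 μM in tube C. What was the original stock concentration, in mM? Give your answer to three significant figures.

Step 1: 1.45 mL + 14.4 mL = 15.85 mL total → factor 15.85/1.45 = 10.931
Step 2: 2.25 mL + 2700 μL = 4.95 mL total → factor 4.95/2.25 = 2.2
Step 3: 180 μL brought to 16.7 mL → factor 16700/180 = 92.778
Overall dilution factor = 10.931 × 2.2 × 92.778 = 2231.1
Stock = 3.36 μM × 2231.1 = 7497 μM = 7.50 mM

7.50 mM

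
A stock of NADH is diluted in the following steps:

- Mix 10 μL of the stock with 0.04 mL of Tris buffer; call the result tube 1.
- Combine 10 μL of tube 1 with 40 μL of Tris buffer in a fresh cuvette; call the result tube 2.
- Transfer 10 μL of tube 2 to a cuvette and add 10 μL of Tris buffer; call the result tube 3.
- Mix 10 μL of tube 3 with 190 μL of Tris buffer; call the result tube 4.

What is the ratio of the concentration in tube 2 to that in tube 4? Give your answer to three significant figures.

40.0

Step 1: 10 μL + 0.04 mL = 50 μL total → factor 50/10 = 5
Step 2: 10 μL + 40 μL = 50 μL total → factor 50/10 = 5
Step 3: 10 μL + 10 μL = 20 μL total → factor 20/10 = 2
Step 4: 10 μL + 190 μL = 200 μL total → factor 200/10 = 20
Dilution factor to tube 2 = 25; to tube 4 = 1000
[tube 2]/[tube 4] = (factor to tube 4)/(factor to tube 2) = 1000/25 = 40.0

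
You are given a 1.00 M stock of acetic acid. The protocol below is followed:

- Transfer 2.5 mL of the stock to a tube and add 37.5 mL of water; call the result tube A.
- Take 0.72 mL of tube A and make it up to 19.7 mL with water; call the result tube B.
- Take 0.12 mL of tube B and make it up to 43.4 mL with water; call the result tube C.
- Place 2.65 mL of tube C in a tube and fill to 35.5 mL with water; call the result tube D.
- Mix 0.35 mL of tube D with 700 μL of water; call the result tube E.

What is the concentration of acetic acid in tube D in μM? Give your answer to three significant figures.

Step 1: 2.5 mL + 37.5 mL = 40 mL total → factor 40/2.5 = 16
Step 2: 0.72 mL brought to 19.7 mL → factor 19.7/0.72 = 27.361
Step 3: 0.12 mL brought to 43.4 mL → factor 43.4/0.12 = 361.67
Step 4: 2.65 mL brought to 35.5 mL → factor 35.5/2.65 = 13.396
Dilution factor through tube D = 16 × 27.361 × 361.67 × 13.396 = 2.121 × 10^6
[tube D] = 1.00 M / 2.121 × 10^6 = 4.715 × 10^-7 M = 0.471 μM

0.471 μM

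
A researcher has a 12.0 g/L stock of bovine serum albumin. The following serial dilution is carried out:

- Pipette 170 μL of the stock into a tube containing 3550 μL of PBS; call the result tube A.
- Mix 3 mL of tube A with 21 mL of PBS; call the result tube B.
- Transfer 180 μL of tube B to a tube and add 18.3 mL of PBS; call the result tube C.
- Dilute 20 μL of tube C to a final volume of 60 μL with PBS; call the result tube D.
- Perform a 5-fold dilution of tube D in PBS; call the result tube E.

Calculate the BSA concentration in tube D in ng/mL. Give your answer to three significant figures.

Step 1: 170 μL + 3550 μL = 3720 μL total → factor 3720/170 = 21.882
Step 2: 3 mL + 21 mL = 24 mL total → factor 24/3 = 8
Step 3: 180 μL + 18.3 mL = 18480 μL total → factor 18480/180 = 102.67
Step 4: 20 μL brought to 60 μL → factor 60/20 = 3
Dilution factor through tube D = 21.882 × 8 × 102.67 × 3 = 53918
[tube D] = 12.0 g/L / 53918 = 0.0002226 g/L = 223 ng/mL

223 ng/mL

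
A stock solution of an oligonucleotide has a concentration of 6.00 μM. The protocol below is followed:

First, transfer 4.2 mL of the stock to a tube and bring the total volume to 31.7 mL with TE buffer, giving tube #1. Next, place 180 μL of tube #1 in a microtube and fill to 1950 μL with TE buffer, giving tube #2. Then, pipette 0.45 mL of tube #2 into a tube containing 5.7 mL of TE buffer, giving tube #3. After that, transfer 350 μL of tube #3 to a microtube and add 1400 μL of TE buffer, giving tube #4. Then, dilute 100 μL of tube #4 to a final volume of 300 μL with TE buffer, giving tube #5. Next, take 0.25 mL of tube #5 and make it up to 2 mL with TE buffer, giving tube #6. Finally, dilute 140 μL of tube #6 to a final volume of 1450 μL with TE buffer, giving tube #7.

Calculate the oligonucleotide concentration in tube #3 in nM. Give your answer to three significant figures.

Step 1: 4.2 mL brought to 31.7 mL → factor 31.7/4.2 = 7.5476
Step 2: 180 μL brought to 1950 μL → factor 1950/180 = 10.833
Step 3: 0.45 mL + 5.7 mL = 6.15 mL total → factor 6.15/0.45 = 13.667
Dilution factor through tube #3 = 7.5476 × 10.833 × 13.667 = 1117.5
[tube #3] = 6.00 μM / 1117.5 = 0.005369 μM = 5.37 nM

5.37 nM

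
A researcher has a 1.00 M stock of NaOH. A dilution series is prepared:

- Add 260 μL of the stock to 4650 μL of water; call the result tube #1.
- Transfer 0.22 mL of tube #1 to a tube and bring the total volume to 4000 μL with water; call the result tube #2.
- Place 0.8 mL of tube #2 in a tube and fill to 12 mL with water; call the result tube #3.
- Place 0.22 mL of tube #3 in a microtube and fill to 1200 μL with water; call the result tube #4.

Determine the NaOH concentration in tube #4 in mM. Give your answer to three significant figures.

Step 1: 260 μL + 4650 μL = 4910 μL total → factor 4910/260 = 18.885
Step 2: 0.22 mL brought to 4000 μL → factor 4/0.22 = 18.182
Step 3: 0.8 mL brought to 12 mL → factor 12/0.8 = 15
Step 4: 0.22 mL brought to 1200 μL → factor 1.2/0.22 = 5.4545
Overall dilution factor = 18.885 × 18.182 × 15 × 5.4545 = 28093
Final = 1.00 M / 28093 = 3.560 × 10^-5 M = 0.0356 mM

0.0356 mM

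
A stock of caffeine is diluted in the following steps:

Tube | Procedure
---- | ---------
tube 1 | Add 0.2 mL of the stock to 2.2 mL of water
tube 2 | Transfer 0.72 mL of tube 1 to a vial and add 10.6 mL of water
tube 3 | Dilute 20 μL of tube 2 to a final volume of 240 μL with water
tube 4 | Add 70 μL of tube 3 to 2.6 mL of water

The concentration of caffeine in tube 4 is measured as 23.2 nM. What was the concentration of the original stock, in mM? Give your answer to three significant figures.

Step 1: 0.2 mL + 2.2 mL = 2.4 mL total → factor 2.4/0.2 = 12
Step 2: 0.72 mL + 10.6 mL = 11.32 mL total → factor 11.32/0.72 = 15.722
Step 3: 20 μL brought to 240 μL → factor 240/20 = 12
Step 4: 70 μL + 2.6 mL = 2670 μL total → factor 2670/70 = 38.143
Overall dilution factor = 12 × 15.722 × 12 × 38.143 = 86355
Stock = 23.2 nM × 86355 = 2.003 × 10^6 nM = 2.00 mM

2.00 mM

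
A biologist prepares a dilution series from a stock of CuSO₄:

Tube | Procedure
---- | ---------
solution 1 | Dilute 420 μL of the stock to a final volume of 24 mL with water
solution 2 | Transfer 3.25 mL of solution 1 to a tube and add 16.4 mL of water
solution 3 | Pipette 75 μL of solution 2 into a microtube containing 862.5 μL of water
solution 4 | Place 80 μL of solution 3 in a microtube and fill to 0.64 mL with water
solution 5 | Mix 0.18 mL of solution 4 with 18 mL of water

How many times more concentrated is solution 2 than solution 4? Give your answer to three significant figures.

100

Step 1: 420 μL brought to 24 mL → factor 24000/420 = 57.143
Step 2: 3.25 mL + 16.4 mL = 19.65 mL total → factor 19.65/3.25 = 6.0462
Step 3: 75 μL + 862.5 μL = 937.5 μL total → factor 937.5/75 = 12.5
Step 4: 80 μL brought to 0.64 mL → factor 640/80 = 8
Dilution factor to solution 2 = 345.49; to solution 4 = 34549
[solution 2]/[solution 4] = (factor to solution 4)/(factor to solution 2) = 34549/345.49 = 100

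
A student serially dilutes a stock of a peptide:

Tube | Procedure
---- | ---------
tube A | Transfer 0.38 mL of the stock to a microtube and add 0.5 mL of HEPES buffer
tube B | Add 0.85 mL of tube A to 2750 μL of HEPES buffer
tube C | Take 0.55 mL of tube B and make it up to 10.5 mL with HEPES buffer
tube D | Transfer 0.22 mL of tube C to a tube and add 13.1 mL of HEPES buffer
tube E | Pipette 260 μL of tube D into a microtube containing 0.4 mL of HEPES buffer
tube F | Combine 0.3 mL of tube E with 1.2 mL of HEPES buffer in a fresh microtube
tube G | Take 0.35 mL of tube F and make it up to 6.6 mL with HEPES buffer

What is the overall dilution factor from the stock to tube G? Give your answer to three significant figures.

Step 1: 0.38 mL + 0.5 mL = 0.88 mL total → factor 0.88/0.38 = 2.3158
Step 2: 0.85 mL + 2750 μL = 3.6 mL total → factor 3.6/0.85 = 4.2353
Step 3: 0.55 mL brought to 10.5 mL → factor 10.5/0.55 = 19.091
Step 4: 0.22 mL + 13.1 mL = 13.32 mL total → factor 13.32/0.22 = 60.545
Step 5: 260 μL + 0.4 mL = 660 μL total → factor 660/260 = 2.5385
Step 6: 0.3 mL + 1.2 mL = 1.5 mL total → factor 1.5/0.3 = 5
Step 7: 0.35 mL brought to 6.6 mL → factor 6.6/0.35 = 18.857
Overall dilution factor = 2.3158 × 4.2353 × 19.091 × 60.545 × 2.5385 × 5 × 18.857 = 2.7134 × 10^6

2.71 × 10^6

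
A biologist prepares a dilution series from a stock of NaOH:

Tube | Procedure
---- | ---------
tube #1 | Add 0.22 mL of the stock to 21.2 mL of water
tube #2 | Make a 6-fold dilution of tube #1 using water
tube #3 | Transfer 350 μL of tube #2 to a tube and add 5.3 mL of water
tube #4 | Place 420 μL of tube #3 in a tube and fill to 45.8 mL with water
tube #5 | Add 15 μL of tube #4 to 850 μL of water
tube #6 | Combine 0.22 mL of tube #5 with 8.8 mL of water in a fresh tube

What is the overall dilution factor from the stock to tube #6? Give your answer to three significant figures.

Step 1: 0.22 mL + 21.2 mL = 21.42 mL total → factor 21.42/0.22 = 97.364
Step 2: 6-fold → factor 6
Step 3: 350 μL + 5.3 mL = 5650 μL total → factor 5650/350 = 16.143
Step 4: 420 μL brought to 45.8 mL → factor 45800/420 = 109.05
Step 5: 15 μL + 850 μL = 865 μL total → factor 865/15 = 57.667
Step 6: 0.22 mL + 8.8 mL = 9.02 mL total → factor 9.02/0.22 = 41
Overall dilution factor = 97.364 × 6 × 16.143 × 109.05 × 57.667 × 41 = 2.4314 × 10^9

2.43 × 10^9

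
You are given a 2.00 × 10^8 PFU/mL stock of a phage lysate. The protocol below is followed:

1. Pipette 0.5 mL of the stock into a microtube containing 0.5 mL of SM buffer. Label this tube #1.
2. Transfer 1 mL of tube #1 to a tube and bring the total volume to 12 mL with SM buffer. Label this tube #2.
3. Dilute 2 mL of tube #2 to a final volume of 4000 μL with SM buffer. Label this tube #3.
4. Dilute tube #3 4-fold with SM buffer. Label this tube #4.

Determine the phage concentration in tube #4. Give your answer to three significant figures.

Step 1: 0.5 mL + 0.5 mL = 1 mL total → factor 1/0.5 = 2
Step 2: 1 mL brought to 12 mL → factor 12/1 = 12
Step 3: 2 mL brought to 4000 μL → factor 4/2 = 2
Step 4: 4-fold → factor 4
Overall dilution factor = 2 × 12 × 2 × 4 = 192
Final = 2.00 × 10^8 PFU/mL / 192 = 1.04 × 10^6 PFU/mL

1.04 × 10^6 PFU/mL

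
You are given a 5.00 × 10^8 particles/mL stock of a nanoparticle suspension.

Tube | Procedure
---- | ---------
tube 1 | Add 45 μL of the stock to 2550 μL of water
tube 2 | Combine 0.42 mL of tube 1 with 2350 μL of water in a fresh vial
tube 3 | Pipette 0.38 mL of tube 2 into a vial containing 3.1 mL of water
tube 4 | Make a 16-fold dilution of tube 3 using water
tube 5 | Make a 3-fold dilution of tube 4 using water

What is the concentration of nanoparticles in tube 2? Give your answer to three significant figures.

Step 1: 45 μL + 2550 μL = 2595 μL total → factor 2595/45 = 57.667
Step 2: 0.42 mL + 2350 μL = 2.77 mL total → factor 2.77/0.42 = 6.5952
Dilution factor through tube 2 = 57.667 × 6.5952 = 380.33
[tube 2] = 5.00 × 10^8 particles/mL / 380.33 = 1.31 × 10^6 particles/mL

1.31 × 10^6 particles/mL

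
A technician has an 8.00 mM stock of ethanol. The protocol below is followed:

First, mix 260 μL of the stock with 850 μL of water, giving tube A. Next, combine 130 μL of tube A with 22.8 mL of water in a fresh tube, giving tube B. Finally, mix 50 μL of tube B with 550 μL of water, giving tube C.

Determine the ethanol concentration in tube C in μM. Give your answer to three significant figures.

0.885 μM

Step 1: 260 μL + 850 μL = 1110 μL total → factor 1110/260 = 4.2692
Step 2: 130 μL + 22.8 mL = 22930 μL total → factor 22930/130 = 176.38
Step 3: 50 μL + 550 μL = 600 μL total → factor 600/50 = 12
Overall dilution factor = 4.2692 × 176.38 × 12 = 9036.3
Final = 8.00 mM / 9036.3 = 0.0008853 mM = 0.885 μM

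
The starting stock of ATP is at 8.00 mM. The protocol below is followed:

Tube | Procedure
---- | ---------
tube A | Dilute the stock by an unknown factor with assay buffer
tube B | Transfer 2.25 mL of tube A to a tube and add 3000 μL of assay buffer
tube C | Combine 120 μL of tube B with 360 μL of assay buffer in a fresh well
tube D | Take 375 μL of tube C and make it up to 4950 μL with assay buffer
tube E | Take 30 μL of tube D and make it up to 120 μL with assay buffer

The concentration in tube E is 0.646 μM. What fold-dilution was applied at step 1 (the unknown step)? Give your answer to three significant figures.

Step 1: unknown factor x
Step 2: 2.25 mL + 3000 μL = 5.25 mL total → factor 5.25/2.25 = 2.3333
Step 3: 120 μL + 360 μL = 480 μL total → factor 480/120 = 4
Step 4: 375 μL brought to 4950 μL → factor 4950/375 = 13.2
Step 5: 30 μL brought to 120 μL → factor 120/30 = 4
Product of known-step factors = 492.8
Overall factor = 8.00 mM / (0.646 μM) = 12384
x = 12384 / 492.8 = 25.1

25.1-fold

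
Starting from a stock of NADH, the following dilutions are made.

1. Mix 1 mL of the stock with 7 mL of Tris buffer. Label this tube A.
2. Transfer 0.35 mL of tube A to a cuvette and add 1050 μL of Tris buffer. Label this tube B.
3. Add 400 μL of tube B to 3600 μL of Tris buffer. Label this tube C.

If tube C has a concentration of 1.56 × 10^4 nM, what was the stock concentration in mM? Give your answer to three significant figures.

4.99 mM

Step 1: 1 mL + 7 mL = 8 mL total → factor 8/1 = 8
Step 2: 0.35 mL + 1050 μL = 1.4 mL total → factor 1.4/0.35 = 4
Step 3: 400 μL + 3600 μL = 4000 μL total → factor 4000/400 = 10
Overall dilution factor = 8 × 4 × 10 = 320
Stock = 1.56 × 10^4 nM × 320 = 4.992 × 10^6 nM = 4.99 mM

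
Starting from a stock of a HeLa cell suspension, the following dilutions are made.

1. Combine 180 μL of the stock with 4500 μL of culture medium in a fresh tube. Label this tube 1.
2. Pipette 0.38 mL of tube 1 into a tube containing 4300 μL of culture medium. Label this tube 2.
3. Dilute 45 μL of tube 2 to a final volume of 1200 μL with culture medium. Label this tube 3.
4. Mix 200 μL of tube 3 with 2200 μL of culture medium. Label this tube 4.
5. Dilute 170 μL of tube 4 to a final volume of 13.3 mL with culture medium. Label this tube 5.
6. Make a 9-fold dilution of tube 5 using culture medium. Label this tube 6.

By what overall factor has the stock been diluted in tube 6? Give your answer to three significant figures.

Step 1: 180 μL + 4500 μL = 4680 μL total → factor 4680/180 = 26
Step 2: 0.38 mL + 4300 μL = 4.68 mL total → factor 4.68/0.38 = 12.316
Step 3: 45 μL brought to 1200 μL → factor 1200/45 = 26.667
Step 4: 200 μL + 2200 μL = 2400 μL total → factor 2400/200 = 12
Step 5: 170 μL brought to 13.3 mL → factor 13300/170 = 78.235
Step 6: 9-fold → factor 9
Overall dilution factor = 26 × 12.316 × 26.667 × 12 × 78.235 × 9 = 7.2149 × 10^7

7.21 × 10^7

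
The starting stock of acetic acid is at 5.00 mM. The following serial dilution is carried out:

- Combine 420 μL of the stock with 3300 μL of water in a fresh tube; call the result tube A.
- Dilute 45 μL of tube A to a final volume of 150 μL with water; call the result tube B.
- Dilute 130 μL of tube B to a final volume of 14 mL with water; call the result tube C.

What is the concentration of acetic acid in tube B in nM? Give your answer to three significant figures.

1.69 × 10^5 nM

Step 1: 420 μL + 3300 μL = 3720 μL total → factor 3720/420 = 8.8571
Step 2: 45 μL brought to 150 μL → factor 150/45 = 3.3333
Dilution factor through tube B = 8.8571 × 3.3333 = 29.524
[tube B] = 5.00 mM / 29.524 = 0.1694 mM = 1.69 × 10^5 nM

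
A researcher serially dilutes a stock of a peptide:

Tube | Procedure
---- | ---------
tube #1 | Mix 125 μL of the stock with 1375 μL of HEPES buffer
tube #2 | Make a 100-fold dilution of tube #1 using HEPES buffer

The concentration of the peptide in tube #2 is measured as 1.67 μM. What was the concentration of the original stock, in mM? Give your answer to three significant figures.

2.00 mM

Step 1: 125 μL + 1375 μL = 1500 μL total → factor 1500/125 = 12
Step 2: 100-fold → factor 100
Overall dilution factor = 12 × 100 = 1200
Stock = 1.67 μM × 1200 = 2004 μM = 2.00 mM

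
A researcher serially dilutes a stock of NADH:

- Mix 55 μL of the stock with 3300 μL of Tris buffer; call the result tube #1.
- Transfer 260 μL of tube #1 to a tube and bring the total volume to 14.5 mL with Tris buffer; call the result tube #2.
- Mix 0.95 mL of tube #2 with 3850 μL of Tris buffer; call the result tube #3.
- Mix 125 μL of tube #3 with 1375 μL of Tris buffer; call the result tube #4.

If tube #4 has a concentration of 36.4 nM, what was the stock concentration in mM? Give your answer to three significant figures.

Step 1: 55 μL + 3300 μL = 3355 μL total → factor 3355/55 = 61
Step 2: 260 μL brought to 14.5 mL → factor 14500/260 = 55.769
Step 3: 0.95 mL + 3850 μL = 4.8 mL total → factor 4.8/0.95 = 5.0526
Step 4: 125 μL + 1375 μL = 1500 μL total → factor 1500/125 = 12
Overall dilution factor = 61 × 55.769 × 5.0526 × 12 = 2.0626 × 10^5
Stock = 36.4 nM × 2.0626 × 10^5 = 7.508 × 10^6 nM = 7.51 mM

7.51 mM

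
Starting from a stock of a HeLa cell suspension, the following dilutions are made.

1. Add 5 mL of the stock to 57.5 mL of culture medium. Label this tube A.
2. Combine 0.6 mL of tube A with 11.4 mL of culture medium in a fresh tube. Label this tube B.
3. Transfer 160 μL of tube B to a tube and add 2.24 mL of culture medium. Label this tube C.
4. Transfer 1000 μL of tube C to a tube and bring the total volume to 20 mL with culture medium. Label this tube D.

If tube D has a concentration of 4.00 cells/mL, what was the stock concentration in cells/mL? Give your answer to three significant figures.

3.00 × 10^5 cells/mL

Step 1: 5 mL + 57.5 mL = 62.5 mL total → factor 62.5/5 = 12.5
Step 2: 0.6 mL + 11.4 mL = 12 mL total → factor 12/0.6 = 20
Step 3: 160 μL + 2.24 mL = 2400 μL total → factor 2400/160 = 15
Step 4: 1000 μL brought to 20 mL → factor 20000/1000 = 20
Overall dilution factor = 12.5 × 20 × 15 × 20 = 75000
Stock = 4.00 cells/mL × 75000 = 3.00 × 10^5 cells/mL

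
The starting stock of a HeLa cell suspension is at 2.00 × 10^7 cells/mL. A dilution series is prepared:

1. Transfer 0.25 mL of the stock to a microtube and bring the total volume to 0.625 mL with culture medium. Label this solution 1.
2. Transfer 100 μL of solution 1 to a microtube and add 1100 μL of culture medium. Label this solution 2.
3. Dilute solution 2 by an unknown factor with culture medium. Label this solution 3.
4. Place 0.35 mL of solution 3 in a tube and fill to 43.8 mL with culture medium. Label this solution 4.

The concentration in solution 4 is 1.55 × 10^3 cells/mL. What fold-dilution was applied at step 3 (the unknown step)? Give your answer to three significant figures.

3.44-fold

Step 1: 0.25 mL brought to 0.625 mL → factor 0.625/0.25 = 2.5
Step 2: 100 μL + 1100 μL = 1200 μL total → factor 1200/100 = 12
Step 3: unknown factor x
Step 4: 0.35 mL brought to 43.8 mL → factor 43.8/0.35 = 125.14
Product of known-step factors = 3754.3
Overall factor = 2.00 × 10^7 cells/mL / (1.55 × 10^3 cells/mL) = 12903
x = 12903 / 3754.3 = 3.44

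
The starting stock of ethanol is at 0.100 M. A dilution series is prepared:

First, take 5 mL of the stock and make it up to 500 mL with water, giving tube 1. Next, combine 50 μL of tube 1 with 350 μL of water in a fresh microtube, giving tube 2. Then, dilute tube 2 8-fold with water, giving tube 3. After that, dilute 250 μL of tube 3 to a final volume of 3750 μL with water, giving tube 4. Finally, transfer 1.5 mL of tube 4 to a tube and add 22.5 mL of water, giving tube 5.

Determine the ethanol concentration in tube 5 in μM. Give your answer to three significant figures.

Step 1: 5 mL brought to 500 mL → factor 500/5 = 100
Step 2: 50 μL + 350 μL = 400 μL total → factor 400/50 = 8
Step 3: 8-fold → factor 8
Step 4: 250 μL brought to 3750 μL → factor 3750/250 = 15
Step 5: 1.5 mL + 22.5 mL = 24 mL total → factor 24/1.5 = 16
Overall dilution factor = 100 × 8 × 8 × 15 × 16 = 1.536 × 10^6
Final = 0.100 M / 1.536 × 10^6 = 6.510 × 10^-8 M = 0.0651 μM

0.0651 μM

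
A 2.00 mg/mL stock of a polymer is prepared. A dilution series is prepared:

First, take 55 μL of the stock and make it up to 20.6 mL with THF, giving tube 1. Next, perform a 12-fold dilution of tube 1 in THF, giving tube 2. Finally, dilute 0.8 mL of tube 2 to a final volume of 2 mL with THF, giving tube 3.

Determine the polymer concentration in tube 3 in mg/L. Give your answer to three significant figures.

0.178 mg/L

Step 1: 55 μL brought to 20.6 mL → factor 20600/55 = 374.55
Step 2: 12-fold → factor 12
Step 3: 0.8 mL brought to 2 mL → factor 2/0.8 = 2.5
Overall dilution factor = 374.55 × 12 × 2.5 = 11236
Final = 2.00 mg/mL / 11236 = 0.0001780 mg/mL = 0.178 mg/L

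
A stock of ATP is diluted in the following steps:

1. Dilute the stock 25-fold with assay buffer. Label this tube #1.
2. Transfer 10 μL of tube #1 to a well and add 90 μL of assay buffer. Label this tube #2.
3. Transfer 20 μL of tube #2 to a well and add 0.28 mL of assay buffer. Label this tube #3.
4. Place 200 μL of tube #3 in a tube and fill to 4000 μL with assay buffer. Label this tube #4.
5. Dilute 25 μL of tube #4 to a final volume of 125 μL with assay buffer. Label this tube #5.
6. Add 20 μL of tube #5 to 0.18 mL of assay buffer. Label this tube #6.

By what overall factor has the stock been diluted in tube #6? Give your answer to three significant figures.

3.75 × 10^6

Step 1: 25-fold → factor 25
Step 2: 10 μL + 90 μL = 100 μL total → factor 100/10 = 10
Step 3: 20 μL + 0.28 mL = 300 μL total → factor 300/20 = 15
Step 4: 200 μL brought to 4000 μL → factor 4000/200 = 20
Step 5: 25 μL brought to 125 μL → factor 125/25 = 5
Step 6: 20 μL + 0.18 mL = 200 μL total → factor 200/20 = 10
Overall dilution factor = 25 × 10 × 15 × 20 × 5 × 10 = 3.75 × 10^6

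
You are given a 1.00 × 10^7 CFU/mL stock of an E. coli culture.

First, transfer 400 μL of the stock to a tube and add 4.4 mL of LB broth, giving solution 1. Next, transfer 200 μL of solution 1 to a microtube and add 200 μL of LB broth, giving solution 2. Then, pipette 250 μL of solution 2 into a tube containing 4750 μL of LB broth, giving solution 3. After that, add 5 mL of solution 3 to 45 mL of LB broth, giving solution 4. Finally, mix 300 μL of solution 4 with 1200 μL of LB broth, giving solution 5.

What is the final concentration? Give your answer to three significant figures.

Step 1: 400 μL + 4.4 mL = 4800 μL total → factor 4800/400 = 12
Step 2: 200 μL + 200 μL = 400 μL total → factor 400/200 = 2
Step 3: 250 μL + 4750 μL = 5000 μL total → factor 5000/250 = 20
Step 4: 5 mL + 45 mL = 50 mL total → factor 50/5 = 10
Step 5: 300 μL + 1200 μL = 1500 μL total → factor 1500/300 = 5
Overall dilution factor = 12 × 2 × 20 × 10 × 5 = 24000
Final = 1.00 × 10^7 CFU/mL / 24000 = 417 CFU/mL

417 CFU/mL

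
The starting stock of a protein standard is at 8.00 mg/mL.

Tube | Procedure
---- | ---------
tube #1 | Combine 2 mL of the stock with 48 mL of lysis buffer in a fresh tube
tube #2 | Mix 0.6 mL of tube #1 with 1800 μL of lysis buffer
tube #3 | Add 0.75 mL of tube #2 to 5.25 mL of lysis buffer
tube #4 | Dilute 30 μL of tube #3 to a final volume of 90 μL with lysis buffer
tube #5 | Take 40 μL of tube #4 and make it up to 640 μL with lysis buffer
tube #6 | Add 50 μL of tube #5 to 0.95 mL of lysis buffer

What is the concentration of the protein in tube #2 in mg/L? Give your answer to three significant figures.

Step 1: 2 mL + 48 mL = 50 mL total → factor 50/2 = 25
Step 2: 0.6 mL + 1800 μL = 2.4 mL total → factor 2.4/0.6 = 4
Dilution factor through tube #2 = 25 × 4 = 100
[tube #2] = 8.00 mg/mL / 100 = 0.08000 mg/mL = 80.0 mg/L

80.0 mg/L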